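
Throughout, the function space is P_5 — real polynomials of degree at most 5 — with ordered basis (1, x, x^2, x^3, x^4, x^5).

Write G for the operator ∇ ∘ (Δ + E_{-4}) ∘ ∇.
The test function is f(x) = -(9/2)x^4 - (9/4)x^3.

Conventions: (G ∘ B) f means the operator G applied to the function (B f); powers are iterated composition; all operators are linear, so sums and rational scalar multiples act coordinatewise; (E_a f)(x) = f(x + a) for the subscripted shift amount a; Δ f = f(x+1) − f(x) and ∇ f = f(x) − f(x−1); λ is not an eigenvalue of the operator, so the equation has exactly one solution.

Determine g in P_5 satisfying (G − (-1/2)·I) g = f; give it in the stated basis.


write g with unknown coordinates in the stated basis and equate coefficients in (G − (-1/2)·I) g = f
solving from the highest basis element down gives g = -9x^4 - (9/2)x^3 + 216x^2 - 1674x + 4140
check: G g = -108x^2 + 837x - 2070
so G g − (-1/2)·g = -(9/2)x^4 - (9/4)x^3 = f ✓

the result is g(x) = -9x^4 - (9/2)x^3 + 216x^2 - 1674x + 4140


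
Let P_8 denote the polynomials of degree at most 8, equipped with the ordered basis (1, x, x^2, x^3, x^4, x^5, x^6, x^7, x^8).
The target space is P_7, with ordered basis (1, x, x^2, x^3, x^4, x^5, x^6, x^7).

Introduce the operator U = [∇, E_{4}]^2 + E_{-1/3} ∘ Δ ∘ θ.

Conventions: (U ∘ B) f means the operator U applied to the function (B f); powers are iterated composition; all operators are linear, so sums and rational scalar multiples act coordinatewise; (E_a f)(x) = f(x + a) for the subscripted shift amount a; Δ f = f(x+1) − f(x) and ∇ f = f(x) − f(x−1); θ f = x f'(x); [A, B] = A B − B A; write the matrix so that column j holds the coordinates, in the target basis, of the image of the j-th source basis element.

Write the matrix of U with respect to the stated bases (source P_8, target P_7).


image of 1: 0
image of x: 1
image of x^2: 4x + 2/3
image of x^3: 9x^2 + 3x + 1
image of x^4: 16x^3 + 8x^2 + (16/3)x + 20/27
image of x^5: 25x^4 + (50/3)x^3 + (50/3)x^2 + (125/27)x + 55/81
image of x^6: 36x^5 + 30x^4 + 40x^3 + (50/3)x^2 + (44/9)x + 14/27
image of x^7: 49x^6 + 49x^5 + (245/3)x^4 + (1225/27)x^3 + (539/27)x^2 + (343/81)x + 301/729
image of x^8: 64x^7 + (224/3)x^6 + (448/3)x^5 + (2800/27)x^4 + (4928/81)x^3 + (1568/81)x^2 + (2752/729)x + 680/2187
each image's coordinates form column j of the matrix

the matrix is [[0, 1, 2/3, 1, 20/27, 55/81, 14/27, 301/729, 680/2187]; [0, 0, 4, 3, 16/3, 125/27, 44/9, 343/81, 2752/729]; [0, 0, 0, 9, 8, 50/3, 50/3, 539/27, 1568/81]; [0, 0, 0, 0, 16, 50/3, 40, 1225/27, 4928/81]; [0, 0, 0, 0, 0, 25, 30, 245/3, 2800/27]; [0, 0, 0, 0, 0, 0, 36, 49, 448/3]; [0, 0, 0, 0, 0, 0, 0, 49, 224/3]; [0, 0, 0, 0, 0, 0, 0, 0, 64]] (rows listed top to bottom)


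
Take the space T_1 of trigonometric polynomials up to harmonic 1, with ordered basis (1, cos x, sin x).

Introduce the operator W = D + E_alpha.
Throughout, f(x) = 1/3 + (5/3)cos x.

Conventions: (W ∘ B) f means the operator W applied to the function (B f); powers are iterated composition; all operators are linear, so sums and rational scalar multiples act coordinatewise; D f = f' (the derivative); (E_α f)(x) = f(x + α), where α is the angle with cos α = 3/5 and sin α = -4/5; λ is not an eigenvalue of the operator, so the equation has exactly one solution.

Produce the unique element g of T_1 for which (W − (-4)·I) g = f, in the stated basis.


the result is g(x) = 1/15 + (115/318)cos x + (5/318)sin x

write g with unknown coordinates in the stated basis and equate coefficients in (W − (-4)·I) g = f
solving from the highest basis element down gives g = 1/15 + (115/318)cos x + (5/318)sin x
check: W g = 1/15 + (35/159)cos x - (10/159)sin x
so W g − (-4)·g = 1/3 + (5/3)cos x = f ✓


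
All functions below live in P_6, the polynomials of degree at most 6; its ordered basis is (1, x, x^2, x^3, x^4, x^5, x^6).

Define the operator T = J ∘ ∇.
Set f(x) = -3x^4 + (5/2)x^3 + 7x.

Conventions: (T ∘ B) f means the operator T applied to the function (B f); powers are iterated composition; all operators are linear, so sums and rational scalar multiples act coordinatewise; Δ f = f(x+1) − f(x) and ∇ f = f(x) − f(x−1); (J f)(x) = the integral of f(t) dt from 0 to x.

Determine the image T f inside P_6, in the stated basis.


∇ f = -12x^3 + (51/2)x^2 - (39/2)x + 25/2
J ∇ f = -3x^4 + (17/2)x^3 - (39/4)x^2 + (25/2)x

the result is g(x) = -3x^4 + (17/2)x^3 - (39/4)x^2 + (25/2)x


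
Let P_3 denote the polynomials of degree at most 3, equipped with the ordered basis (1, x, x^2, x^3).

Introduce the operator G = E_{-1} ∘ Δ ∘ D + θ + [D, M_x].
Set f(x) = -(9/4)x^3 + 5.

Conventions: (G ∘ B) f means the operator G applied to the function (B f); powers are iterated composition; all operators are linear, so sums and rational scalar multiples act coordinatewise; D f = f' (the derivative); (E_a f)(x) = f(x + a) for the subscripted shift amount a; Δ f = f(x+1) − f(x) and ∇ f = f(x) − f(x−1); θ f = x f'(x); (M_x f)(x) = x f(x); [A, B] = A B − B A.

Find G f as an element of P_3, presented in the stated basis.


g(x) = -9x^3 - (27/2)x + 47/4

D f = -(27/4)x^2
Δ D f = -(27/2)x - 27/4
E_{-1} Δ D f = -(27/2)x + 27/4
θ f = -(27/4)x^3
M_x f = -(9/4)x^4 + 5x
D M_x f = -9x^3 + 5
D f = -(27/4)x^2
M_x D f = -(27/4)x^3
[D, M_x] f = -(9/4)x^3 + 5
(E_{-1} ∘ Δ ∘ D + θ + [D, M_x]) f = -9x^3 - (27/2)x + 47/4


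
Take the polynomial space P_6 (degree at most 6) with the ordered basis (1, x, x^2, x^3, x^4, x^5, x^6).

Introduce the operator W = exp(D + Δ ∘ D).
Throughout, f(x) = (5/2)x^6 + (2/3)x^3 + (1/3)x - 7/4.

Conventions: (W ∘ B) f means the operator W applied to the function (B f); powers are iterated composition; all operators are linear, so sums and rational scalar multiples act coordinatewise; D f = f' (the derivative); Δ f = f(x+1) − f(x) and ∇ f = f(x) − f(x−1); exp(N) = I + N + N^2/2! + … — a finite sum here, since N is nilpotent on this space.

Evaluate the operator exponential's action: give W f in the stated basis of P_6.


order-1 term: 15x^5 + 75x^4 + 150x^3 + 152x^2 + 79x + 52/3
order-2 term: (75/2)x^4 + 300x^3 + 900x^2 + 1202x + 604
order-3 term: 50x^3 + 450x^2 + 1350x + 4052/3
order-4 term: (75/2)x^2 + 300x + 600
order-5 term: 15x + 75
order-6 term: 5/2
the series for exp(D + Δ ∘ D) f terminates at order 6
exp(D + Δ ∘ D) f = (5/2)x^6 + 15x^5 + (225/2)x^4 + (1502/3)x^3 + (3079/2)x^2 + (8839/3)x + 10591/4

the image equals g(x) = (5/2)x^6 + 15x^5 + (225/2)x^4 + (1502/3)x^3 + (3079/2)x^2 + (8839/3)x + 10591/4


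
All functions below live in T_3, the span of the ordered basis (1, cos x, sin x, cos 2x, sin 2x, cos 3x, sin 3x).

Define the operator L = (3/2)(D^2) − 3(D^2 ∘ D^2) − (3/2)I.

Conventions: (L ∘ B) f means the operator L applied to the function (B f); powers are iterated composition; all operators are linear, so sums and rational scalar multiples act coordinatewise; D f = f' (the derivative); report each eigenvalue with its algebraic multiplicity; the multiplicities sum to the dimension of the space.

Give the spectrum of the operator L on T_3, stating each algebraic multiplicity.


λ = -258 (multiplicity 2), λ = -111/2 (multiplicity 2), λ = -6 (multiplicity 2), λ = -3/2 (multiplicity 1)

image of 1: -3/2
image of cos x: -6cos x
image of sin x: -6sin x
image of cos 2x: -(111/2)cos 2x
image of sin 2x: -(111/2)sin 2x
image of cos 3x: -258cos 3x
image of sin 3x: -258sin 3x
the matrix is diagonal; its diagonal is (-3/2, -6, -6, -111/2, -111/2, -258, -258)
for a triangular matrix the eigenvalues are the diagonal entries, with algebraic multiplicity their repetition count


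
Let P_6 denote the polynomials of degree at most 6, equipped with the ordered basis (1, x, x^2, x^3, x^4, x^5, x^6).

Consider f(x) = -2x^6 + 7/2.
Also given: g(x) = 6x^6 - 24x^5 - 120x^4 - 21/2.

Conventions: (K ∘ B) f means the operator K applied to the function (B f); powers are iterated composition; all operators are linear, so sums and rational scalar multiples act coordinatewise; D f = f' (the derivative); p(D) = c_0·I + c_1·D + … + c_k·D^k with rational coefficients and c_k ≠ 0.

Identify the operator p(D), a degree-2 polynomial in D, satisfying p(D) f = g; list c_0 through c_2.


p(D) = -3·I + 2·D + 2·D^2, i.e. c_0 = -3, c_1 = 2, c_2 = 2

D^0 f = -2x^6 + 7/2
D^1 f = -12x^5
D^2 f = -60x^4
matching coefficients of g against c_0 f + c_1 Df + … from the top degree down determines the c_i
solution: c_0 = -3, c_1 = 2, c_2 = 2


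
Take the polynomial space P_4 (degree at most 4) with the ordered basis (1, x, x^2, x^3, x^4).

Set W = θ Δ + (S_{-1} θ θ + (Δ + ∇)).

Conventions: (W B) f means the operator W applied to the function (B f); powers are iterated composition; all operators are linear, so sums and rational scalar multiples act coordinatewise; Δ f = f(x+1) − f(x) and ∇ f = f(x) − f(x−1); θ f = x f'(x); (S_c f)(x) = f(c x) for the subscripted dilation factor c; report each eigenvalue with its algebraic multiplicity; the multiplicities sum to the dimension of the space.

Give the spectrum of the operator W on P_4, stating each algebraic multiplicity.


λ = -9 (multiplicity 1), λ = -1 (multiplicity 1), λ = 0 (multiplicity 1), λ = 4 (multiplicity 1), λ = 16 (multiplicity 1)

image of 1: 0
image of x: -x + 2
image of x^2: 4x^2 + 6x
image of x^3: -9x^3 + 12x^2 + 3x + 2
image of x^4: 16x^4 + 20x^3 + 12x^2 + 12x
the matrix is upper triangular; its diagonal is (0, -1, 4, -9, 16)
for a triangular matrix the eigenvalues are the diagonal entries, with algebraic multiplicity their repetition count


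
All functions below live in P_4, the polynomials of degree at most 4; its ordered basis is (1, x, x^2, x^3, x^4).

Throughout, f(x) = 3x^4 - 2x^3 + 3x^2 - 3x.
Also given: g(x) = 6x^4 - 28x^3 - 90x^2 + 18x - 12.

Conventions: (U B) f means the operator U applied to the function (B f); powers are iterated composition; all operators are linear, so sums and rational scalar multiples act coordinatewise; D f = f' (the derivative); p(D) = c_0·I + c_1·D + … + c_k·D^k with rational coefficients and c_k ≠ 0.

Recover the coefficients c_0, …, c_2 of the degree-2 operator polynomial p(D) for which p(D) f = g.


p(D) = 2·I − 2·D − 3·D^2, i.e. c_0 = 2, c_1 = -2, c_2 = -3

D^0 f = 3x^4 - 2x^3 + 3x^2 - 3x
D^1 f = 12x^3 - 6x^2 + 6x - 3
D^2 f = 36x^2 - 12x + 6
matching coefficients of g against c_0 f + c_1 Df + … from the top degree down determines the c_i
solution: c_0 = 2, c_1 = -2, c_2 = -3


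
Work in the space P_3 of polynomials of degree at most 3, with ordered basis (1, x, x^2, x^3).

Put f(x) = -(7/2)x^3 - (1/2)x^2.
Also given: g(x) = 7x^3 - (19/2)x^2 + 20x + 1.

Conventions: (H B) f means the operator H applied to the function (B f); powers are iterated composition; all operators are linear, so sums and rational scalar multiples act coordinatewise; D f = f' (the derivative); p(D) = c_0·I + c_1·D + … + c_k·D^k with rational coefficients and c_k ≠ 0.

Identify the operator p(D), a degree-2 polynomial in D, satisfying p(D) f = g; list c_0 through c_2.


c_0 = -2, c_1 = 1, c_2 = -1

D^0 f = -(7/2)x^3 - (1/2)x^2
D^1 f = -(21/2)x^2 - x
D^2 f = -21x - 1
matching coefficients of g against c_0 f + c_1 Df + … from the top degree down determines the c_i
solution: c_0 = -2, c_1 = 1, c_2 = -1


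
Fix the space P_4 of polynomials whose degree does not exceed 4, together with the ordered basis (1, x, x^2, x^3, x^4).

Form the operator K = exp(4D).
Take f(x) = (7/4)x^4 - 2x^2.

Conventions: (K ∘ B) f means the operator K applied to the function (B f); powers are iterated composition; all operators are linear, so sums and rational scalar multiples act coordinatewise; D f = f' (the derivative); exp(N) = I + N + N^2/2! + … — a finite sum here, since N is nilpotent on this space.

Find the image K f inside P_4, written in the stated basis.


the result is g(x) = (7/4)x^4 + 28x^3 + 166x^2 + 432x + 416

order-1 term: 28x^3 - 16x
order-2 term: 168x^2 - 32
order-3 term: 448x
order-4 term: 448
the series for exp(4D) f terminates at order 4
exp(4D) f = (7/4)x^4 + 28x^3 + 166x^2 + 432x + 416


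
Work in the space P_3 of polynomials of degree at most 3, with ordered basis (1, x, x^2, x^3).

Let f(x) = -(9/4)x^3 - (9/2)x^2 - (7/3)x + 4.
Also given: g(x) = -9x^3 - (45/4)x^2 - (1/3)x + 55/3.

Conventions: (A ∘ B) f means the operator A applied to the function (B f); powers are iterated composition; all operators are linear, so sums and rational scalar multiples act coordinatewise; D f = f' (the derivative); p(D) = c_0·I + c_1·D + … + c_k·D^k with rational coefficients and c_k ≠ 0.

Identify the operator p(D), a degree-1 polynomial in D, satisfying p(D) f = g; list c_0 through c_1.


c_0 = 4, c_1 = -1

D^0 f = -(9/4)x^3 - (9/2)x^2 - (7/3)x + 4
D^1 f = -(27/4)x^2 - 9x - 7/3
matching coefficients of g against c_0 f + c_1 Df + … from the top degree down determines the c_i
solution: c_0 = 4, c_1 = -1


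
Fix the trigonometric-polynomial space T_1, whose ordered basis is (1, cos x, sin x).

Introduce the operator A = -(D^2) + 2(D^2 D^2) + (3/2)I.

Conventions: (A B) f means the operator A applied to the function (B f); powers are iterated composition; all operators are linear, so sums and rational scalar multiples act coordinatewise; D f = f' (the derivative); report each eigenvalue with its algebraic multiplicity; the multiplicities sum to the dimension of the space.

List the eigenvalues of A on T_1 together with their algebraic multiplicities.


image of 1: 3/2
image of cos x: (9/2)cos x
image of sin x: (9/2)sin x
the matrix is diagonal; its diagonal is (3/2, 9/2, 9/2)
for a triangular matrix the eigenvalues are the diagonal entries, with algebraic multiplicity their repetition count

λ = 3/2 (multiplicity 1), λ = 9/2 (multiplicity 2)


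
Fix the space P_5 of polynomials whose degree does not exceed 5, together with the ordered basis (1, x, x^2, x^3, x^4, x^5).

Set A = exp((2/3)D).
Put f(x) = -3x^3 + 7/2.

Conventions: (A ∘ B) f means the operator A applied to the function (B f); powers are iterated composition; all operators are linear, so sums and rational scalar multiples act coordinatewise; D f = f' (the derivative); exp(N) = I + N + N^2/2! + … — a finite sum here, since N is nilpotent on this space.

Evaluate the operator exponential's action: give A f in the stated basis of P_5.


order-1 term: -6x^2
order-2 term: -4x
order-3 term: -8/9
the series for exp((2/3)D) f terminates at order 3
exp((2/3)D) f = -3x^3 - 6x^2 - 4x + 47/18

the image equals g(x) = -3x^3 - 6x^2 - 4x + 47/18


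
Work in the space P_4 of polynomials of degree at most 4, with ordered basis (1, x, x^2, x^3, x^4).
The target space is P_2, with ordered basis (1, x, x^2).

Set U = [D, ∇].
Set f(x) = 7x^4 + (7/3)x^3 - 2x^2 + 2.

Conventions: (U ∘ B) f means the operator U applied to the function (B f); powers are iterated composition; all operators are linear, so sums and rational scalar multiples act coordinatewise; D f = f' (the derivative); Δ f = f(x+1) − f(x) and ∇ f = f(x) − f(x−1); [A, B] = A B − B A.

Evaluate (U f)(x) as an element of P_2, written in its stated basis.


the result is g(x) = 0

∇ f = 28x^3 - 35x^2 + 17x - 8/3
D ∇ f = 84x^2 - 70x + 17
D f = 28x^3 + 7x^2 - 4x
∇ D f = 84x^2 - 70x + 17
[D, ∇] f = 0


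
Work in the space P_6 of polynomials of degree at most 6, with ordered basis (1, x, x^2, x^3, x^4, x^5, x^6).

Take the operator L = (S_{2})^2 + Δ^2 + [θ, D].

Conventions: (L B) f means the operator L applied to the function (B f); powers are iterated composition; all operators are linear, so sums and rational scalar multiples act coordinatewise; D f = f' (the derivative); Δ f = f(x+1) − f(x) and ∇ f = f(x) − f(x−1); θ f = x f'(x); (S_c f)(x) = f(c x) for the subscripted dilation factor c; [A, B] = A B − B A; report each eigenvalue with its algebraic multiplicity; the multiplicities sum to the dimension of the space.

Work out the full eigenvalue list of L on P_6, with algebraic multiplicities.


λ = 1 (multiplicity 1), λ = 4 (multiplicity 1), λ = 16 (multiplicity 1), λ = 64 (multiplicity 1), λ = 256 (multiplicity 1), λ = 1024 (multiplicity 1), λ = 4096 (multiplicity 1)

image of 1: 1
image of x: 4x - 1
image of x^2: 16x^2 - 2x + 2
image of x^3: 64x^3 - 3x^2 + 6x + 6
image of x^4: 256x^4 - 4x^3 + 12x^2 + 24x + 14
image of x^5: 1024x^5 - 5x^4 + 20x^3 + 60x^2 + 70x + 30
image of x^6: 4096x^6 - 6x^5 + 30x^4 + 120x^3 + 210x^2 + 180x + 62
the matrix is upper triangular; its diagonal is (1, 4, 16, 64, 256, 1024, 4096)
for a triangular matrix the eigenvalues are the diagonal entries, with algebraic multiplicity their repetition count


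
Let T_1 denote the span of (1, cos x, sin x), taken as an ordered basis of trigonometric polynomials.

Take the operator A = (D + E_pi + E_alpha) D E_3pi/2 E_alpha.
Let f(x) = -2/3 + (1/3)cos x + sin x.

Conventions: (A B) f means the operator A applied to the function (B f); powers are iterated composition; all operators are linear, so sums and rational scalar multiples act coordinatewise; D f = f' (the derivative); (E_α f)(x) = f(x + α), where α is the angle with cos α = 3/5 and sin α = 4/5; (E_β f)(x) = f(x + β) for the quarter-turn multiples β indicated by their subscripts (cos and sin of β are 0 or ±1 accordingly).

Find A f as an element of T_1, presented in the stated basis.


E_alpha f = -2/3 + cos x + (1/3)sin x
E_3pi/2 E_alpha f = -2/3 - (1/3)cos x + sin x
D E_3pi/2 E_alpha f = cos x + (1/3)sin x
D (D E_3pi/2 E_alpha) f = (1/3)cos x - sin x
E_pi (D E_3pi/2 E_alpha) f = -cos x - (1/3)sin x
E_alpha (D E_3pi/2 E_alpha) f = (13/15)cos x - (3/5)sin x
(D + E_pi + E_alpha) (D E_3pi/2 E_alpha) f = (1/5)cos x - (29/15)sin x

the result is g(x) = (1/5)cos x - (29/15)sin x


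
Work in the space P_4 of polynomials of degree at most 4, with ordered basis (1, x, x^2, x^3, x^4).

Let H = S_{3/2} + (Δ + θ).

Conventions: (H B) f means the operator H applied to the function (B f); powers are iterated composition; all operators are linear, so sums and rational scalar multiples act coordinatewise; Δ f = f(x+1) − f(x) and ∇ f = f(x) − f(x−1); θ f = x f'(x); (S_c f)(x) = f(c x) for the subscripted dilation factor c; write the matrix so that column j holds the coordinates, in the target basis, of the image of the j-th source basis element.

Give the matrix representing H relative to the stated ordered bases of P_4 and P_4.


image of 1: 1
image of x: (5/2)x + 1
image of x^2: (17/4)x^2 + 2x + 1
image of x^3: (51/8)x^3 + 3x^2 + 3x + 1
image of x^4: (145/16)x^4 + 4x^3 + 6x^2 + 4x + 1
each image's coordinates form column j of the matrix

the matrix is [[1, 1, 1, 1, 1]; [0, 5/2, 2, 3, 4]; [0, 0, 17/4, 3, 6]; [0, 0, 0, 51/8, 4]; [0, 0, 0, 0, 145/16]] (rows listed top to bottom)


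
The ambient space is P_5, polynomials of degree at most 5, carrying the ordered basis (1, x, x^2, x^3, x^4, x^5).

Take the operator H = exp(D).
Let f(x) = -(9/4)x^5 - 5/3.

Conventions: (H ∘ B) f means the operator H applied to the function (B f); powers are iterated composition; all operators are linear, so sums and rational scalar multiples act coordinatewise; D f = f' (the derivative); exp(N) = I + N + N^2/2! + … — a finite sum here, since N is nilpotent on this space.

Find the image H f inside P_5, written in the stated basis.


the image equals g(x) = -(9/4)x^5 - (45/4)x^4 - (45/2)x^3 - (45/2)x^2 - (45/4)x - 47/12

order-1 term: -(45/4)x^4
order-2 term: -(45/2)x^3
order-3 term: -(45/2)x^2
order-4 term: -(45/4)x
order-5 term: -9/4
the series for exp(D) f terminates at order 5
exp(D) f = -(9/4)x^5 - (45/4)x^4 - (45/2)x^3 - (45/2)x^2 - (45/4)x - 47/12


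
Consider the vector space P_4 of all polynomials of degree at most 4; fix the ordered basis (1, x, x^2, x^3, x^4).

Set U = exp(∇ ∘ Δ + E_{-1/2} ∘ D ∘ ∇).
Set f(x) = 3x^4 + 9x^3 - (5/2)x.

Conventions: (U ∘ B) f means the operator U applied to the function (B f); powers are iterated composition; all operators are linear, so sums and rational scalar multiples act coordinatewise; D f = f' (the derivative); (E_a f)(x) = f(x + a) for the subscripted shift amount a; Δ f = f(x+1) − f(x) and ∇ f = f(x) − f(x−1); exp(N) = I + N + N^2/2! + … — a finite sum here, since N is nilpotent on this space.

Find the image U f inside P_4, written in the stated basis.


the image equals g(x) = 3x^4 + 9x^3 + 72x^2 + (67/2)x + 135

order-1 term: 72x^2 + 36x - 9
order-2 term: 144
the series for exp(∇ ∘ Δ + E_{-1/2} ∘ D ∘ ∇) f terminates at order 2
exp(∇ ∘ Δ + E_{-1/2} ∘ D ∘ ∇) f = 3x^4 + 9x^3 + 72x^2 + (67/2)x + 135


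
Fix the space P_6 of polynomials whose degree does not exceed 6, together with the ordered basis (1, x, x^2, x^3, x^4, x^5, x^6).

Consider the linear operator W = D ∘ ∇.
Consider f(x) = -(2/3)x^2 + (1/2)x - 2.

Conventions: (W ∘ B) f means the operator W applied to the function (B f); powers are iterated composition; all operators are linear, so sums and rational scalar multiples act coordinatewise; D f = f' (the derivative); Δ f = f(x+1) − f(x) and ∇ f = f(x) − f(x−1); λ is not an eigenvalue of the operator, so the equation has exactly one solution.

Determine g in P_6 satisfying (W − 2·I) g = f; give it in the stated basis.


write g with unknown coordinates in the stated basis and equate coefficients in (W − 2·I) g = f
solving from the highest basis element down gives g = (1/3)x^2 - (1/4)x + 4/3
check: W g = 2/3
so W g − 2·g = -(2/3)x^2 + (1/2)x - 2 = f ✓

g(x) = (1/3)x^2 - (1/4)x + 4/3


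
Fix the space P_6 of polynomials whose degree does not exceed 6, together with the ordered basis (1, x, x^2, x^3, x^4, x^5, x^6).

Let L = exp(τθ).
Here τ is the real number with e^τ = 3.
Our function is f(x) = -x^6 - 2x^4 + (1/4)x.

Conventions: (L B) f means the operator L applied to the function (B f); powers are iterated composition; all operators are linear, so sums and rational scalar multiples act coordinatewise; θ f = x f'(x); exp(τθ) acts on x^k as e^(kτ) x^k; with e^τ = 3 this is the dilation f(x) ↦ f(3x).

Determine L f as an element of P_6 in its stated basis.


exp(τθ) x^k = e^(kτ) x^k; with e^τ = 3 this sends x^k to 3^k x^k
x ↦ 3 x
x^4 ↦ 81 x^4
x^6 ↦ 729 x^6
applying this coordinatewise to f: exp(τθ) f = -729x^6 - 162x^4 + (3/4)x

the result is g(x) = -729x^6 - 162x^4 + (3/4)x


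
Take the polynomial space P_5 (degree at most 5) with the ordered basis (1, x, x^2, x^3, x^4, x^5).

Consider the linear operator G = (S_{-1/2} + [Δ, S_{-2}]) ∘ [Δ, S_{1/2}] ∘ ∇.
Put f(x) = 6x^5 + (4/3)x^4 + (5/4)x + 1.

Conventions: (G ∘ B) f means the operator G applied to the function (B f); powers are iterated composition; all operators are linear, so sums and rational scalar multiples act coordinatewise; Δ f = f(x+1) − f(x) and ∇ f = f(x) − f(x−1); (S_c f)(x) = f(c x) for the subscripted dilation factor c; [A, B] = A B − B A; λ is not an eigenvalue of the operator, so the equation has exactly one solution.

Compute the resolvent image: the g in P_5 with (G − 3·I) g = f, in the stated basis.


write g with unknown coordinates in the stated basis and equate coefficients in (G − 3·I) g = f
solving from the highest basis element down gives g = -2x^5 - (4/9)x^4 - (5/48)x^3 - (4267/144)x^2 + (737/576)x + 2483/1728
check: G g = -(5/16)x^3 - (4267/48)x^2 + (977/192)x + 3059/576
so G g − 3·g = 6x^5 + (4/3)x^4 + (5/4)x + 1 = f ✓

the image equals g(x) = -2x^5 - (4/9)x^4 - (5/48)x^3 - (4267/144)x^2 + (737/576)x + 2483/1728


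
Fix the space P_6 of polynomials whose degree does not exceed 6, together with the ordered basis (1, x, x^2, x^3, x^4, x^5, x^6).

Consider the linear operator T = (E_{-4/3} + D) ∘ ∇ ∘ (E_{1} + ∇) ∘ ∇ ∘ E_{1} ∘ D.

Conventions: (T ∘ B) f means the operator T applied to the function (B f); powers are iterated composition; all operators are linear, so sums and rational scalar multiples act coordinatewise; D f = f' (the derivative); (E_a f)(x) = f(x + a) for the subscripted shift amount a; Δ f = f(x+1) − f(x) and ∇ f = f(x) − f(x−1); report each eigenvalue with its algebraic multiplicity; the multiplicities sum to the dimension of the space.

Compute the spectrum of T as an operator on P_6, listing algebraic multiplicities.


λ = 0 (multiplicity 7)

image of 1: 0
image of x: 0
image of x^2: 0
image of x^3: 6
image of x^4: 24x + 40
image of x^5: 60x^2 + 200x + 110/3
image of x^6: 120x^3 + 600x^2 + 220x + 12020/9
the matrix is upper triangular; its diagonal is (0, 0, 0, 0, 0, 0, 0)
for a triangular matrix the eigenvalues are the diagonal entries, with algebraic multiplicity their repetition count


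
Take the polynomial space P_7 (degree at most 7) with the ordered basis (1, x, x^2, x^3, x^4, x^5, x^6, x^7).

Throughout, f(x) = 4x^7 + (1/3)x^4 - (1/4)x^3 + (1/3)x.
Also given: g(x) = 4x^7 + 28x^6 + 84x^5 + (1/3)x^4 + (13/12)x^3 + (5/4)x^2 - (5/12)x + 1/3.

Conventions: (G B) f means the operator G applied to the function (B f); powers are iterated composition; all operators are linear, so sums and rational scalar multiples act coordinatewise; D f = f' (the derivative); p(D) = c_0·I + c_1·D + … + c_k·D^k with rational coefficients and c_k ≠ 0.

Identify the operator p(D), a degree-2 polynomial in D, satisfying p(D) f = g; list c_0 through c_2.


D^0 f = 4x^7 + (1/3)x^4 - (1/4)x^3 + (1/3)x
D^1 f = 28x^6 + (4/3)x^3 - (3/4)x^2 + 1/3
D^2 f = 168x^5 + 4x^2 - (3/2)x
matching coefficients of g against c_0 f + c_1 Df + … from the top degree down determines the c_i
solution: c_0 = 1, c_1 = 1, c_2 = 1/2

c_0 = 1, c_1 = 1, c_2 = 1/2


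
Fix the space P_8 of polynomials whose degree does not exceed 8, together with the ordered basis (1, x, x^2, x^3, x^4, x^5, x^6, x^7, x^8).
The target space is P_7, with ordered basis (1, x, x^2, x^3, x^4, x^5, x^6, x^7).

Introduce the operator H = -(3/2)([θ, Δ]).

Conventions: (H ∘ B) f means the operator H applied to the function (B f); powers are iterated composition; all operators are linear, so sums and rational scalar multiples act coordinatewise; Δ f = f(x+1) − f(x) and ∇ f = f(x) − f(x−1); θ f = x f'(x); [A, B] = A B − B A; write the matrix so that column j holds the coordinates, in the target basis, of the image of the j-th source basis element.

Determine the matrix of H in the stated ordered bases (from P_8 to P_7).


image of 1: 0
image of x: 3/2
image of x^2: 3x + 3
image of x^3: (9/2)x^2 + 9x + 9/2
image of x^4: 6x^3 + 18x^2 + 18x + 6
image of x^5: (15/2)x^4 + 30x^3 + 45x^2 + 30x + 15/2
image of x^6: 9x^5 + 45x^4 + 90x^3 + 90x^2 + 45x + 9
image of x^7: (21/2)x^6 + 63x^5 + (315/2)x^4 + 210x^3 + (315/2)x^2 + 63x + 21/2
image of x^8: 12x^7 + 84x^6 + 252x^5 + 420x^4 + 420x^3 + 252x^2 + 84x + 12
each image's coordinates form column j of the matrix

the matrix is [[0, 3/2, 3, 9/2, 6, 15/2, 9, 21/2, 12]; [0, 0, 3, 9, 18, 30, 45, 63, 84]; [0, 0, 0, 9/2, 18, 45, 90, 315/2, 252]; [0, 0, 0, 0, 6, 30, 90, 210, 420]; [0, 0, 0, 0, 0, 15/2, 45, 315/2, 420]; [0, 0, 0, 0, 0, 0, 9, 63, 252]; [0, 0, 0, 0, 0, 0, 0, 21/2, 84]; [0, 0, 0, 0, 0, 0, 0, 0, 12]] (rows listed top to bottom)


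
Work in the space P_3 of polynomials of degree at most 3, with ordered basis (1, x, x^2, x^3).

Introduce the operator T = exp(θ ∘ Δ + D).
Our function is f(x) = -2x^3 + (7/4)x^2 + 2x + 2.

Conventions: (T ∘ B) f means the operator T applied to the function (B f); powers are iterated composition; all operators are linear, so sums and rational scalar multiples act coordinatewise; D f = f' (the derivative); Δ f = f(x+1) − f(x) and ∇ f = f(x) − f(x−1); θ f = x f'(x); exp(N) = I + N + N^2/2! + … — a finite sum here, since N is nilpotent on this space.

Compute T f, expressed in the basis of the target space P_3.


order-1 term: -18x^2 + x + 2
order-2 term: -36x + 1/2
order-3 term: -12
the series for exp(θ ∘ Δ + D) f terminates at order 3
exp(θ ∘ Δ + D) f = -2x^3 - (65/4)x^2 - 33x - 15/2

g(x) = -2x^3 - (65/4)x^2 - 33x - 15/2


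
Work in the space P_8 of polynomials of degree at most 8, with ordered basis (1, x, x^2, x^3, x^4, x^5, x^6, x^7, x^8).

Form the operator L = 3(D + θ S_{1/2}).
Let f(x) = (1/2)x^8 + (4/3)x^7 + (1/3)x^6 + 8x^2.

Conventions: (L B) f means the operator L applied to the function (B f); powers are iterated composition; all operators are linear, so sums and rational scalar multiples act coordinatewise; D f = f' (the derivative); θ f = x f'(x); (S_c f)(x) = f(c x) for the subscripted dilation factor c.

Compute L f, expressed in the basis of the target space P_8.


D f = 4x^7 + (28/3)x^6 + 2x^5 + 16x
S_{1/2} f = (1/512)x^8 + (1/96)x^7 + (1/192)x^6 + 2x^2
θ S_{1/2} f = (1/64)x^8 + (7/96)x^7 + (1/32)x^6 + 4x^2
(D + θ S_{1/2}) f = (1/64)x^8 + (391/96)x^7 + (899/96)x^6 + 2x^5 + 4x^2 + 16x
(3(D + θ S_{1/2})) f = (3/64)x^8 + (391/32)x^7 + (899/32)x^6 + 6x^5 + 12x^2 + 48x

the image equals g(x) = (3/64)x^8 + (391/32)x^7 + (899/32)x^6 + 6x^5 + 12x^2 + 48x


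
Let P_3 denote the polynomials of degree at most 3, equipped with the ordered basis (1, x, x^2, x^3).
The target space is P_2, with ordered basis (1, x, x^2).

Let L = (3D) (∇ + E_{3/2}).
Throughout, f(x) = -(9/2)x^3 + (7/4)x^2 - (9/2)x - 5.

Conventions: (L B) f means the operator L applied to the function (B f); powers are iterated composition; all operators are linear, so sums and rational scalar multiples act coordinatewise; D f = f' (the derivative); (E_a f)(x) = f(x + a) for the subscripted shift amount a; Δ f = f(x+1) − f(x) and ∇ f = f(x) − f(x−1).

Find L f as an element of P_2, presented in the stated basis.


the result is g(x) = -(81/2)x^2 - 192x - 303/8

∇ f = -(27/2)x^2 + 17x - 43/4
E_{3/2} f = -(9/2)x^3 - (37/2)x^2 - (237/8)x - 23
(∇ + E_{3/2}) f = -(9/2)x^3 - 32x^2 - (101/8)x - 135/4
D (∇ + E_{3/2}) f = -(27/2)x^2 - 64x - 101/8
(3D) (∇ + E_{3/2}) f = -(81/2)x^2 - 192x - 303/8


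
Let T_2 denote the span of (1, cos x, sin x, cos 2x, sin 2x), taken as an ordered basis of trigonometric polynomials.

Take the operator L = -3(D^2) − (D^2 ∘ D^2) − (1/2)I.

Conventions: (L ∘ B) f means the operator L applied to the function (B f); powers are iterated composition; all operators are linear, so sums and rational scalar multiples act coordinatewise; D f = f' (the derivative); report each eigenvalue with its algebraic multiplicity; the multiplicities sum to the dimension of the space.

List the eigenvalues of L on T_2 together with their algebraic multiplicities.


image of 1: -1/2
image of cos x: (3/2)cos x
image of sin x: (3/2)sin x
image of cos 2x: -(9/2)cos 2x
image of sin 2x: -(9/2)sin 2x
the matrix is diagonal; its diagonal is (-1/2, 3/2, 3/2, -9/2, -9/2)
for a triangular matrix the eigenvalues are the diagonal entries, with algebraic multiplicity their repetition count

λ = -9/2 (multiplicity 2), λ = -1/2 (multiplicity 1), λ = 3/2 (multiplicity 2)


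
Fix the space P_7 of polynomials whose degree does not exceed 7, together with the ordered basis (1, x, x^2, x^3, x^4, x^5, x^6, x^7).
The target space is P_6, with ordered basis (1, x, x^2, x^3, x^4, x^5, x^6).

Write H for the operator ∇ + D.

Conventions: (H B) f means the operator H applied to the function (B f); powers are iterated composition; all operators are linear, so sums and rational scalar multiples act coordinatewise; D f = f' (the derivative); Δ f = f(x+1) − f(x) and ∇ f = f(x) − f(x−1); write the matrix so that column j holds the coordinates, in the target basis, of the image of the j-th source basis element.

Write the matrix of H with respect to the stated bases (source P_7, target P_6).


the matrix is [[0, 2, -1, 1, -1, 1, -1, 1]; [0, 0, 4, -3, 4, -5, 6, -7]; [0, 0, 0, 6, -6, 10, -15, 21]; [0, 0, 0, 0, 8, -10, 20, -35]; [0, 0, 0, 0, 0, 10, -15, 35]; [0, 0, 0, 0, 0, 0, 12, -21]; [0, 0, 0, 0, 0, 0, 0, 14]] (rows listed top to bottom)

image of 1: 0
image of x: 2
image of x^2: 4x - 1
image of x^3: 6x^2 - 3x + 1
image of x^4: 8x^3 - 6x^2 + 4x - 1
image of x^5: 10x^4 - 10x^3 + 10x^2 - 5x + 1
image of x^6: 12x^5 - 15x^4 + 20x^3 - 15x^2 + 6x - 1
image of x^7: 14x^6 - 21x^5 + 35x^4 - 35x^3 + 21x^2 - 7x + 1
each image's coordinates form column j of the matrix


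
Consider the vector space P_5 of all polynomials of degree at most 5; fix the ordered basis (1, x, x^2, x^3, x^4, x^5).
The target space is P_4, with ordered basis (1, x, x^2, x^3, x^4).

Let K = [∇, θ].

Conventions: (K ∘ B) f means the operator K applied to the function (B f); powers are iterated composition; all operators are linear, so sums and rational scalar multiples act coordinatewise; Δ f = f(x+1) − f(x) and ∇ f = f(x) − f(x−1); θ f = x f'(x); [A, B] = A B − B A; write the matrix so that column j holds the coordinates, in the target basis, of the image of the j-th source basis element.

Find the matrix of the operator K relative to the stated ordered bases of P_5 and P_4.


the matrix is [[0, 1, -2, 3, -4, 5]; [0, 0, 2, -6, 12, -20]; [0, 0, 0, 3, -12, 30]; [0, 0, 0, 0, 4, -20]; [0, 0, 0, 0, 0, 5]] (rows listed top to bottom)

image of 1: 0
image of x: 1
image of x^2: 2x - 2
image of x^3: 3x^2 - 6x + 3
image of x^4: 4x^3 - 12x^2 + 12x - 4
image of x^5: 5x^4 - 20x^3 + 30x^2 - 20x + 5
each image's coordinates form column j of the matrix


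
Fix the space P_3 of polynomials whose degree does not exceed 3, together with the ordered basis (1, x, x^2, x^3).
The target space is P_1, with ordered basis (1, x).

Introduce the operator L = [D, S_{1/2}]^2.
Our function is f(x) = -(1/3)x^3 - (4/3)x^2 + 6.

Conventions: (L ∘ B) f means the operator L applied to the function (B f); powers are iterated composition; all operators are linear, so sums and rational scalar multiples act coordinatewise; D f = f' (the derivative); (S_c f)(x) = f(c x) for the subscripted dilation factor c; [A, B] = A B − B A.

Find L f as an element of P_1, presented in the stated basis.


S_{1/2} f = -(1/24)x^3 - (1/3)x^2 + 6
D S_{1/2} f = -(1/8)x^2 - (2/3)x
D f = -x^2 - (8/3)x
S_{1/2} D f = -(1/4)x^2 - (4/3)x
[D, S_{1/2}] f = (1/8)x^2 + (2/3)x
S_{1/2} [D, S_{1/2}] f = (1/32)x^2 + (1/3)x
D S_{1/2} [D, S_{1/2}] f = (1/16)x + 1/3
D [D, S_{1/2}] f = (1/4)x + 2/3
S_{1/2} D [D, S_{1/2}] f = (1/8)x + 2/3
[D, S_{1/2}] [D, S_{1/2}] f = -(1/16)x - 1/3

g(x) = -(1/16)x - 1/3


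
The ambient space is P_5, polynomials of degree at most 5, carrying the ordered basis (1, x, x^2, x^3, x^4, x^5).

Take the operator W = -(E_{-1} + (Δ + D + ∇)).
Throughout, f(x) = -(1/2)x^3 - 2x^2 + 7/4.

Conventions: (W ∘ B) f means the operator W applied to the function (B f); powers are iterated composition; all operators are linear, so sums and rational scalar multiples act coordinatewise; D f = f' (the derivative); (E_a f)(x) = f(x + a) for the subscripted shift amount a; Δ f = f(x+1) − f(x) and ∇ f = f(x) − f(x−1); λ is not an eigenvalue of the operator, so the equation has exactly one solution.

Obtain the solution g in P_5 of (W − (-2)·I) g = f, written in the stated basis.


write g with unknown coordinates in the stated basis and equate coefficients in (W − (-2)·I) g = f
solving from the highest basis element down gives g = -(1/2)x^3 - 5x^2 - (43/2)x - 187/4
check: W g = (1/2)x^3 + 8x^2 + 43x + 381/4
so W g − (-2)·g = -(1/2)x^3 - 2x^2 + 7/4 = f ✓

the result is g(x) = -(1/2)x^3 - 5x^2 - (43/2)x - 187/4


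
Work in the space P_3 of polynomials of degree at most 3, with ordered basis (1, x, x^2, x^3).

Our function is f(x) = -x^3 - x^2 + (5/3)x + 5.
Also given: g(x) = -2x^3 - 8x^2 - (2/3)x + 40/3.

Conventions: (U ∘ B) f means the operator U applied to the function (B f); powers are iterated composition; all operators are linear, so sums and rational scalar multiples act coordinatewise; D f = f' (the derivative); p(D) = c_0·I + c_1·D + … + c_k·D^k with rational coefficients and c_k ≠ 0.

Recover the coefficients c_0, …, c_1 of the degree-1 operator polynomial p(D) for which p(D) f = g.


D^0 f = -x^3 - x^2 + (5/3)x + 5
D^1 f = -3x^2 - 2x + 5/3
matching coefficients of g against c_0 f + c_1 Df + … from the top degree down determines the c_i
solution: c_0 = 2, c_1 = 2

c_0 = 2, c_1 = 2


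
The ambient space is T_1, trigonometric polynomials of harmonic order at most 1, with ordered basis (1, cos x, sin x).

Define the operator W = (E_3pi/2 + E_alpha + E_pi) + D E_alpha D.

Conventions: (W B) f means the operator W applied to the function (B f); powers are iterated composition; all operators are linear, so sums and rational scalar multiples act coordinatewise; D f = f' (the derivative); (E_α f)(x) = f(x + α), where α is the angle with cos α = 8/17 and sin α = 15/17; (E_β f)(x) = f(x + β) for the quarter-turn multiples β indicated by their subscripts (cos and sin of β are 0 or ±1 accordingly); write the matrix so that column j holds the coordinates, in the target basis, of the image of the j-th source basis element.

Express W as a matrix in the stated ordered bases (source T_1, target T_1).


the matrix is [[3, 0, 0]; [0, -1, -1]; [0, 1, -1]] (rows listed top to bottom)

image of 1: 3
image of cos x: -cos x + sin x
image of sin x: -cos x - sin x
each image's coordinates form column j of the matrix


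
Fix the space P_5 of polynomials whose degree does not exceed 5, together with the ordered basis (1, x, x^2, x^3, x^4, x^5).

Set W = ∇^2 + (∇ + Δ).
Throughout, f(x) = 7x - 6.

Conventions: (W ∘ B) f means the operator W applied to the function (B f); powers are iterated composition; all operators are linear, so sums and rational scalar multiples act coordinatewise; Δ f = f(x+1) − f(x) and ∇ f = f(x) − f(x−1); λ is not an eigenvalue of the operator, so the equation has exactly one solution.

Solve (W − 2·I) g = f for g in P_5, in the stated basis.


write g with unknown coordinates in the stated basis and equate coefficients in (W − 2·I) g = f
solving from the highest basis element down gives g = -(7/2)x - 1/2
check: W g = -7
so W g − 2·g = 7x - 6 = f ✓

g(x) = -(7/2)x - 1/2


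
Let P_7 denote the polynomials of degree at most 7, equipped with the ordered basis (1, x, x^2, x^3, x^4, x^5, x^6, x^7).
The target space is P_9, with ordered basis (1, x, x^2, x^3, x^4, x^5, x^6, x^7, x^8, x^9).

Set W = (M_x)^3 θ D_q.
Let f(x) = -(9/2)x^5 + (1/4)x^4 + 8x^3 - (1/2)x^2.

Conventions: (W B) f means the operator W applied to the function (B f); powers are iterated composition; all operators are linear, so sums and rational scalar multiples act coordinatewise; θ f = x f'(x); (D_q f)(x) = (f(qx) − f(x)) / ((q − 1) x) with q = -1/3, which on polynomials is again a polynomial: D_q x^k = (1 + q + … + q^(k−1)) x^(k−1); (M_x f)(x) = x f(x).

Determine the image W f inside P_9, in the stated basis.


D_q f = -(61/18)x^4 + (5/27)x^3 + (56/9)x^2 - (1/3)x
θ D_q f = -(122/9)x^4 + (5/9)x^3 + (112/9)x^2 - (1/3)x
M_x θ D_q f = -(122/9)x^5 + (5/9)x^4 + (112/9)x^3 - (1/3)x^2
M_x M_x θ D_q f = -(122/9)x^6 + (5/9)x^5 + (112/9)x^4 - (1/3)x^3
M_x M_x M_x θ D_q f = -(122/9)x^7 + (5/9)x^6 + (112/9)x^5 - (1/3)x^4

the result is g(x) = -(122/9)x^7 + (5/9)x^6 + (112/9)x^5 - (1/3)x^4


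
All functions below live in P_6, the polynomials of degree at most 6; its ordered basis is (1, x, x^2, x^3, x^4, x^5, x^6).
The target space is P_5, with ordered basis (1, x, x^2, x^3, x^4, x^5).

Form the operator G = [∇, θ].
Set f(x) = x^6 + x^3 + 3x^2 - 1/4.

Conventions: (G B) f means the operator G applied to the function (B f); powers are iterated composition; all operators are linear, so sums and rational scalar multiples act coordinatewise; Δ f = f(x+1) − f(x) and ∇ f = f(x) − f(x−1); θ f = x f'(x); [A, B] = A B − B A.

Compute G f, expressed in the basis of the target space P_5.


the image equals g(x) = 6x^5 - 30x^4 + 60x^3 - 57x^2 + 30x - 9

θ f = 6x^6 + 3x^3 + 6x^2
∇ θ f = 36x^5 - 90x^4 + 120x^3 - 81x^2 + 39x - 9
∇ f = 6x^5 - 15x^4 + 20x^3 - 12x^2 + 9x - 3
θ ∇ f = 30x^5 - 60x^4 + 60x^3 - 24x^2 + 9x
[∇, θ] f = 6x^5 - 30x^4 + 60x^3 - 57x^2 + 30x - 9


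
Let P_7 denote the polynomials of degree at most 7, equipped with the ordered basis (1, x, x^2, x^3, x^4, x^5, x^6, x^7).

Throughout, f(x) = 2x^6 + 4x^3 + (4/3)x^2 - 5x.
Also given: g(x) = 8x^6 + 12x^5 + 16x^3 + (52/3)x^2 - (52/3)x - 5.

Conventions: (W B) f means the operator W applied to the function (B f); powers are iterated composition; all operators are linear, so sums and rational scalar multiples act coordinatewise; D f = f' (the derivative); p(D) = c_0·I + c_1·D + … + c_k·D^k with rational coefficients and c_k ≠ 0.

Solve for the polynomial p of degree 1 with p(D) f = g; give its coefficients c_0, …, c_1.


c_0 = 4, c_1 = 1

D^0 f = 2x^6 + 4x^3 + (4/3)x^2 - 5x
D^1 f = 12x^5 + 12x^2 + (8/3)x - 5
matching coefficients of g against c_0 f + c_1 Df + … from the top degree down determines the c_i
solution: c_0 = 4, c_1 = 1
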